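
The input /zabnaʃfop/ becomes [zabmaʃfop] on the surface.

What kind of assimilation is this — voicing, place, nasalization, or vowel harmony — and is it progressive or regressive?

/n/→[m].
Each target copies a feature from the preceding segment, so the direction is progressive.

place assimilation, progressive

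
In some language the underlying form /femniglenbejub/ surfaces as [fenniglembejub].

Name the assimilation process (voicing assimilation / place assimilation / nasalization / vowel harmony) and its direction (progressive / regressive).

/m/→[n] /n/→[m].
Each target copies a feature from the following segment, so the direction is regressive.

place assimilation, regressive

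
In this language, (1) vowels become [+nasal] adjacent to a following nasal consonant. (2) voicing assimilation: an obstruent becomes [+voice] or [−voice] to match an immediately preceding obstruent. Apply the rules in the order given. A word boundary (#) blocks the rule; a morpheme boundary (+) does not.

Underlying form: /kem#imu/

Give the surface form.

[kẽm#ĩmu]

Rule 1: /e/ before nasal /m/ → [ẽ]
Rule 1: /i/ before nasal /m/ → [ĩ]
After rule 1: kẽm#ĩmu
Rule 2: no segment meets the rule's conditions; no change.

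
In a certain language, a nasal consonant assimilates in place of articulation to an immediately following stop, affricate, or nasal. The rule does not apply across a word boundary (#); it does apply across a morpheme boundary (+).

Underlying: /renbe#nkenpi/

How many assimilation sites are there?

3

/n/ before /b/ (labial) → [m]
/n/ before /k/ (velar) → [ŋ]
/n/ before /p/ (labial) → [m]
3 segments change.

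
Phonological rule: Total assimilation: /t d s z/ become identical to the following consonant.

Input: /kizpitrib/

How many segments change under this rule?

/z/ before /p/ → [p] (total assimilation)
/t/ before /r/ → [r] (total assimilation)
2 segments change.

2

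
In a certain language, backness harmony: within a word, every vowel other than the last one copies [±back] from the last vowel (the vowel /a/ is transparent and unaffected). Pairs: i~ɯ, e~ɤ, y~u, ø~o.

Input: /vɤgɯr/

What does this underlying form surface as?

no segment meets the rule's conditions; no change.

[vɤgɯr]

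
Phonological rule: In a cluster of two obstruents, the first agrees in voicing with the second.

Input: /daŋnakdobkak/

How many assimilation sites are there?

/k/ before /d/ (voiced) → [g]
/b/ before /k/ (voiceless) → [p]
2 segments change.

2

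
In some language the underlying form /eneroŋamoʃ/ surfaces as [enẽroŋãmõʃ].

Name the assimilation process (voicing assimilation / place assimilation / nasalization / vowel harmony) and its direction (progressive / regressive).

nasalization, progressive

/e/→[ẽ] /a/→[ã] /o/→[õ].
Each target copies a feature from the preceding segment, so the direction is progressive.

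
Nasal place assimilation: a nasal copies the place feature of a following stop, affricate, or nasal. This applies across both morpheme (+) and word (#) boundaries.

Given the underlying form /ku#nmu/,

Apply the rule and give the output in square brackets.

[ku#mmu]

/n/ before /m/ (labial) → [m]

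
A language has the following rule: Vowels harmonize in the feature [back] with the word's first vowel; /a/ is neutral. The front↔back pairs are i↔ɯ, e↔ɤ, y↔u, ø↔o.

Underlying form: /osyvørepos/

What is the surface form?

/y/ harmonizes with /o/ ([+back]) → [u]
/ø/ harmonizes with /o/ ([+back]) → [o]
/e/ harmonizes with /o/ ([+back]) → [ɤ]

[osuvorɤpos]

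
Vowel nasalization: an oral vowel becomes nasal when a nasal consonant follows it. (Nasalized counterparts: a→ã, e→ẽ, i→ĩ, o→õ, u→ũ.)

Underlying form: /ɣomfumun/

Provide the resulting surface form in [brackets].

/o/ before nasal /m/ → [õ]
/u/ before nasal /m/ → [ũ]
/u/ before nasal /n/ → [ũ]

[ɣõmfũmũn]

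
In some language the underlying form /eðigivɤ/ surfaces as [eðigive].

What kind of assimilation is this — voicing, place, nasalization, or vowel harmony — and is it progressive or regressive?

vowel harmony, progressive

/ɤ/→[e].
Vowels agree with the first vowel, so the harmony is progressive.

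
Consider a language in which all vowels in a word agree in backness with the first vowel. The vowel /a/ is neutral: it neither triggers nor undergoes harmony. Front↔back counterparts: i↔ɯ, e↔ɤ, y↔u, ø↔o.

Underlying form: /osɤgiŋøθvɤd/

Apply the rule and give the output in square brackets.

/i/ harmonizes with /o/ ([+back]) → [ɯ]
/ø/ harmonizes with /o/ ([+back]) → [o]

[osɤgɯŋoθvɤd]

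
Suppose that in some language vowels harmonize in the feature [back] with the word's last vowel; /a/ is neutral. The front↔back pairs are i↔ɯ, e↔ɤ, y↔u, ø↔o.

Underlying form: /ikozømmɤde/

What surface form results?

/o/ harmonizes with /e/ ([-back]) → [ø]
/ɤ/ harmonizes with /e/ ([-back]) → [e]

[ikøzømmede]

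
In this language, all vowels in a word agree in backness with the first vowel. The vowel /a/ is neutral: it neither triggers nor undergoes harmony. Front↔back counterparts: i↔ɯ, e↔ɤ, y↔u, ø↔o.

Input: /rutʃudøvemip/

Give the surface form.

/ø/ harmonizes with /u/ ([+back]) → [o]
/e/ harmonizes with /u/ ([+back]) → [ɤ]
/i/ harmonizes with /u/ ([+back]) → [ɯ]

[rutʃudovɤmɯp]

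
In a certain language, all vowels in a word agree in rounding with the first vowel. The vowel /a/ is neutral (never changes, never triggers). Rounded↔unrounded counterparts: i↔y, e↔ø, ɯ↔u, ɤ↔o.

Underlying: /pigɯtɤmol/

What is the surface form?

[pigɯtɤmɤl]

/o/ harmonizes with /i/ ([-round]) → [ɤ]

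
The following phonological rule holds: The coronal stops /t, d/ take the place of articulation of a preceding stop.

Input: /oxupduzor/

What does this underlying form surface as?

[oxupbuzor]

/d/ after /p/ (labial) → [b]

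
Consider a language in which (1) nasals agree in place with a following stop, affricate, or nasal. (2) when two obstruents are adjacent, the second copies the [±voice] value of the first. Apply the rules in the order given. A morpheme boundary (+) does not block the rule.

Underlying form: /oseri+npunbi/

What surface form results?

Rule 1: /n/ before /p/ (labial) → [m]
Rule 1: /n/ before /b/ (labial) → [m]
After rule 1: oseri+mpumbi
Rule 2: no segment meets the rule's conditions; no change.

[oseri+mpumbi]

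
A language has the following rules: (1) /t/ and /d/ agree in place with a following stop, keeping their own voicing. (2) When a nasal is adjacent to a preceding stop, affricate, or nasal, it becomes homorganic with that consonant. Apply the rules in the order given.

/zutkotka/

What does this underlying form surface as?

Rule 1: /t/ before /k/ (velar) → [k]
Rule 1: /t/ before /k/ (velar) → [k]
After rule 1: zukkokka
Rule 2: no segment meets the rule's conditions; no change.

[zukkokka]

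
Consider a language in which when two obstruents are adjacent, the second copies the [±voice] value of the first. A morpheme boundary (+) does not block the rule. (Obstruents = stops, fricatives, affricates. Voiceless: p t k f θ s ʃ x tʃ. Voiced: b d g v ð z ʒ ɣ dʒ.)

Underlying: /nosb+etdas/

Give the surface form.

/b/ after /s/ (voiceless) → [p]
/d/ after /t/ (voiceless) → [t]

[nosp+ettas]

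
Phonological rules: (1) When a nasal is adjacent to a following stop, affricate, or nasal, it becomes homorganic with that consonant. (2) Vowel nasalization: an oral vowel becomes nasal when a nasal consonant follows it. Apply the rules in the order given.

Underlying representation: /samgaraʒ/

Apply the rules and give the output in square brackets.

Rule 1: /m/ before /g/ (velar) → [ŋ]
After rule 1: saŋgaraʒ
Rule 2: /a/ before nasal /ŋ/ → [ã]

[sãŋgaraʒ]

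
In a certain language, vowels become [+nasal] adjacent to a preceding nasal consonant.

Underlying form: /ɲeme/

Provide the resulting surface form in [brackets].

/e/ after nasal /ɲ/ → [ẽ]
/e/ after nasal /m/ → [ẽ]

[ɲẽmẽ]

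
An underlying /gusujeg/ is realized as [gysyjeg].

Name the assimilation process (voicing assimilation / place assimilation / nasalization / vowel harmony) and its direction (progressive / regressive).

vowel harmony, regressive

/u/→[y] /u/→[y].
Vowels agree with the last vowel, so the harmony is regressive.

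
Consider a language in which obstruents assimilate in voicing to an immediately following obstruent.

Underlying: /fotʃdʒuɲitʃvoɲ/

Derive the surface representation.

[fodʒdʒuɲidʒvoɲ]

/tʃ/ before /dʒ/ (voiced) → [dʒ]
/tʃ/ before /v/ (voiced) → [dʒ]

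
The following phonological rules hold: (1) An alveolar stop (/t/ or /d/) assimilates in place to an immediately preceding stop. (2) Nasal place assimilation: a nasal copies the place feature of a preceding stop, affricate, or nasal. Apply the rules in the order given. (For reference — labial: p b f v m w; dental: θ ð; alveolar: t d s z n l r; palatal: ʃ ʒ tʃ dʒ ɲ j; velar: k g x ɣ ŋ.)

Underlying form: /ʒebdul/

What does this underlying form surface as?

Rule 1: /d/ after /b/ (labial) → [b]
After rule 1: ʒebbul
Rule 2: no segment meets the rule's conditions; no change.

[ʒebbul]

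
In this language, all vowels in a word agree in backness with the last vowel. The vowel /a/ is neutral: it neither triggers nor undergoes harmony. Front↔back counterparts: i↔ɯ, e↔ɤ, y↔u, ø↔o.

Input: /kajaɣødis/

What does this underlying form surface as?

no segment meets the rule's conditions; no change.

[kajaɣødis]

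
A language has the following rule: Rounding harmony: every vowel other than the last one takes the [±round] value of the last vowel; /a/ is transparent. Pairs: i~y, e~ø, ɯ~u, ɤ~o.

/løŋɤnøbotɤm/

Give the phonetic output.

/ø/ harmonizes with /ɤ/ ([-round]) → [e]
/ø/ harmonizes with /ɤ/ ([-round]) → [e]
/o/ harmonizes with /ɤ/ ([-round]) → [ɤ]

[leŋɤnebɤtɤm]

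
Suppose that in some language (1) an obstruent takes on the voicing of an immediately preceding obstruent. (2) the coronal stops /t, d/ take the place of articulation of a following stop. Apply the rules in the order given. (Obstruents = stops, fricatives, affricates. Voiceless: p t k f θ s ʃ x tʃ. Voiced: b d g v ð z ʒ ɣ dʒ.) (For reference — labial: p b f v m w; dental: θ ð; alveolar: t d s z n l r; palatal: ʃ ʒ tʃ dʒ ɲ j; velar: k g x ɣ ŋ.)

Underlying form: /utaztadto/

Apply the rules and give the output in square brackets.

Rule 1: /t/ after /z/ (voiced) → [d]
Rule 1: /t/ after /d/ (voiced) → [d]
After rule 1: utazdaddo
Rule 2: no segment meets the rule's conditions; no change.

[utazdaddo]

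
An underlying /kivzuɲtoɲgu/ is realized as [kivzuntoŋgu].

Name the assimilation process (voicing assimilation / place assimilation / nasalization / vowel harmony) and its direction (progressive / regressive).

/ɲ/→[n] /ɲ/→[ŋ].
Each target copies a feature from the following segment, so the direction is regressive.

place assimilation, regressive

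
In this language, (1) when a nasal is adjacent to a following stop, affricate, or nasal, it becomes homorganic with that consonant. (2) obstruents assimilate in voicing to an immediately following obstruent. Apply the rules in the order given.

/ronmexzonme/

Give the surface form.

Rule 1: /n/ before /m/ (labial) → [m]
Rule 1: /n/ before /m/ (labial) → [m]
After rule 1: rommexzomme
Rule 2: /x/ before /z/ (voiced) → [ɣ]

[rommeɣzomme]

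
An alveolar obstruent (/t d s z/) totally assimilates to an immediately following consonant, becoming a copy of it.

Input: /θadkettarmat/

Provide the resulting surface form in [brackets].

/d/ before /k/ → [k] (total assimilation)

[θakkettarmat]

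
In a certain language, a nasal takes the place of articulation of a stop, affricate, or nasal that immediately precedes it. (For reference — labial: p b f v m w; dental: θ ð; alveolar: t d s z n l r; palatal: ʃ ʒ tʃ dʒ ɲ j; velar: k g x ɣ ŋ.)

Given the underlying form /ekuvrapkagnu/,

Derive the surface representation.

/n/ after /g/ (velar) → [ŋ]

[ekuvrapkagŋu]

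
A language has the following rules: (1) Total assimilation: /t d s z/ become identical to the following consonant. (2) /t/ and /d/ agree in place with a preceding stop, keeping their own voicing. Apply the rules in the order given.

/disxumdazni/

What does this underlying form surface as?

[dixxumdanni]

Rule 1: /s/ before /x/ → [x] (total assimilation)
Rule 1: /z/ before /n/ → [n] (total assimilation)
After rule 1: dixxumdanni
Rule 2: no segment meets the rule's conditions; no change.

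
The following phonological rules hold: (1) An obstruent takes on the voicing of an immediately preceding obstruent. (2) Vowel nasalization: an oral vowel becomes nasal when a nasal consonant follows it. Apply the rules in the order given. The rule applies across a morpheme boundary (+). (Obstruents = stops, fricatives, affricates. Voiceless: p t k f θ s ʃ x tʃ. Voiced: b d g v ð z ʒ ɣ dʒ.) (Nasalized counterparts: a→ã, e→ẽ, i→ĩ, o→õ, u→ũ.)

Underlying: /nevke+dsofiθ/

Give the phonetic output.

[nevge+dzofiθ]

Rule 1: /k/ after /v/ (voiced) → [g]
Rule 1: /s/ after /d/ (voiced) → [z]
After rule 1: nevge+dzofiθ
Rule 2: no segment meets the rule's conditions; no change.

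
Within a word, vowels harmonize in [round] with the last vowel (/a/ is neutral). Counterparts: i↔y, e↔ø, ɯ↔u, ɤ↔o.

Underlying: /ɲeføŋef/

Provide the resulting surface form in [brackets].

/ø/ harmonizes with /e/ ([-round]) → [e]

[ɲefeŋef]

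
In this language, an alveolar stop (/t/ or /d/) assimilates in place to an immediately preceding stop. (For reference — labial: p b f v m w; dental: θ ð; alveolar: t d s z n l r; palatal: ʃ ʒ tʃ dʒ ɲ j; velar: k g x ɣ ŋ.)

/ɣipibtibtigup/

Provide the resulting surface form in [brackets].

[ɣipibpibpigup]

/t/ after /b/ (labial) → [p]
/t/ after /b/ (labial) → [p]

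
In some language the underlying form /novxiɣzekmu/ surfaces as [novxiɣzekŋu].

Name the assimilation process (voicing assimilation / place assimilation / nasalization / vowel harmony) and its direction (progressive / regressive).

/m/→[ŋ].
Each target copies a feature from the preceding segment, so the direction is progressive.

place assimilation, progressive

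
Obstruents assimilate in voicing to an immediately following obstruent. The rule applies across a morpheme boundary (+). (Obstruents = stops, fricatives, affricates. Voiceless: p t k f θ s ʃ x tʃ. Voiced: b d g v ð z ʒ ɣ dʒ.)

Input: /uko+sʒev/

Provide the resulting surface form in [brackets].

/s/ before /ʒ/ (voiced) → [z]

[uko+zʒev]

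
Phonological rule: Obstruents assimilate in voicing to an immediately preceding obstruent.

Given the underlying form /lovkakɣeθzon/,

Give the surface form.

[lovgakxeθson]

/k/ after /v/ (voiced) → [g]
/ɣ/ after /k/ (voiceless) → [x]
/z/ after /θ/ (voiceless) → [s]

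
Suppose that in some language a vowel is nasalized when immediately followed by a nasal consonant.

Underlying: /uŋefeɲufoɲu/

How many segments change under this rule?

3

/u/ before nasal /ŋ/ → [ũ]
/e/ before nasal /ɲ/ → [ẽ]
/o/ before nasal /ɲ/ → [õ]
3 segments change.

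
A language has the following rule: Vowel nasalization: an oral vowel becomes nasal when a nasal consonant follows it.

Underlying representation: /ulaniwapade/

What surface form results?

[ulãniwapade]

/a/ before nasal /n/ → [ã]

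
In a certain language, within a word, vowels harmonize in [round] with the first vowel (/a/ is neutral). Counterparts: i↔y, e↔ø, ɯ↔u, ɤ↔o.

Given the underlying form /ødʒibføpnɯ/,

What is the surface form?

[ødʒybføpnu]

/i/ harmonizes with /ø/ ([+round]) → [y]
/ɯ/ harmonizes with /ø/ ([+round]) → [u]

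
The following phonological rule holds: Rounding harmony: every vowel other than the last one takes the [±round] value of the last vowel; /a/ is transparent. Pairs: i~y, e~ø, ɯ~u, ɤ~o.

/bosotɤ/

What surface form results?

/o/ harmonizes with /ɤ/ ([-round]) → [ɤ]
/o/ harmonizes with /ɤ/ ([-round]) → [ɤ]

[bɤsɤtɤ]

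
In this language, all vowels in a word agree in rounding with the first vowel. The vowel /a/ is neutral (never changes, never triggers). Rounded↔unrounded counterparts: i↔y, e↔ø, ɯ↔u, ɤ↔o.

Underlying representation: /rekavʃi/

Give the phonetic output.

no segment meets the rule's conditions; no change.

[rekavʃi]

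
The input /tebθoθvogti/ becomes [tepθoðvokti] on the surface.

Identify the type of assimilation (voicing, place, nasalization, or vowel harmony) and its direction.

voicing assimilation, regressive

/b/→[p] /θ/→[ð] /g/→[k].
Each target copies a feature from the following segment, so the direction is regressive.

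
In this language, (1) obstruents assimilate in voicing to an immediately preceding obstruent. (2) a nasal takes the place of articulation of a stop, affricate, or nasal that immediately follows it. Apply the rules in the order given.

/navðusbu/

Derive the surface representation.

Rule 1: /b/ after /s/ (voiceless) → [p]
After rule 1: navðuspu
Rule 2: no segment meets the rule's conditions; no change.

[navðuspu]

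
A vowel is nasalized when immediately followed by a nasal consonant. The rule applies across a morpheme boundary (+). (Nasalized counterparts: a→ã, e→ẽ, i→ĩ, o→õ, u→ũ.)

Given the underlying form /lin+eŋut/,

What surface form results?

/i/ before nasal /n/ → [ĩ]
/e/ before nasal /ŋ/ → [ẽ]

[lĩn+ẽŋut]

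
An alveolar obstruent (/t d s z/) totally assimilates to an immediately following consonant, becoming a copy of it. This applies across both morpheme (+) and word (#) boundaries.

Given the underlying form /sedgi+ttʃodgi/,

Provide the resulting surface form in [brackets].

[seggi+tʃtʃoggi]

/d/ before /g/ → [g] (total assimilation)
/t/ before /tʃ/ → [tʃ] (total assimilation)
/d/ before /g/ → [g] (total assimilation)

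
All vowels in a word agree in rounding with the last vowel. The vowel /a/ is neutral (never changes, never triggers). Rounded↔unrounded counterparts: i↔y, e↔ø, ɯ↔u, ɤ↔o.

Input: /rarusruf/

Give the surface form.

no segment meets the rule's conditions; no change.

[rarusruf]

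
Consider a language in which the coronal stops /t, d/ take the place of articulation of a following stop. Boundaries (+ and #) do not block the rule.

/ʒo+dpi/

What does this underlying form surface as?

/d/ before /p/ (labial) → [b]

[ʒo+bpi]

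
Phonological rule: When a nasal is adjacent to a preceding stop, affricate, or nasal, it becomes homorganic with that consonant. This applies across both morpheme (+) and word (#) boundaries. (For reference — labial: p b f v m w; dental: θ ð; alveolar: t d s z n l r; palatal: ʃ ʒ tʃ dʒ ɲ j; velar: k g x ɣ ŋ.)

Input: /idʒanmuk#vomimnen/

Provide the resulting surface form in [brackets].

[idʒannuk#vomimmen]

/m/ after /n/ (alveolar) → [n]
/n/ after /m/ (labial) → [m]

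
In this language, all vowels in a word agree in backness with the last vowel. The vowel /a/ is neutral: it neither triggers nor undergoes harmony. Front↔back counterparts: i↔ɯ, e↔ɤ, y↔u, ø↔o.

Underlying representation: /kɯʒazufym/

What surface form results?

/ɯ/ harmonizes with /y/ ([-back]) → [i]
/u/ harmonizes with /y/ ([-back]) → [y]

[kiʒazyfym]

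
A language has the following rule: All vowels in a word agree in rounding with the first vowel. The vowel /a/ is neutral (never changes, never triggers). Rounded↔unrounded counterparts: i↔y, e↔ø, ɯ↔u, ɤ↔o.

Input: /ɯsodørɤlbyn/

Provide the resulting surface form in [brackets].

[ɯsɤderɤlbin]

/o/ harmonizes with /ɯ/ ([-round]) → [ɤ]
/ø/ harmonizes with /ɯ/ ([-round]) → [e]
/y/ harmonizes with /ɯ/ ([-round]) → [i]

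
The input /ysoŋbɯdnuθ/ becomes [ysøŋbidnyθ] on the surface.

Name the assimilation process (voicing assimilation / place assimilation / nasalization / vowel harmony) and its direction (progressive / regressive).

vowel harmony, progressive

/o/→[ø] /ɯ/→[i] /u/→[y].
Vowels agree with the first vowel, so the harmony is progressive.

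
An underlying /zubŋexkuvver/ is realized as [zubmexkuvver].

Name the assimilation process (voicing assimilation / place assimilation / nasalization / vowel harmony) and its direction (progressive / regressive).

place assimilation, progressive

/ŋ/→[m].
Each target copies a feature from the preceding segment, so the direction is progressive.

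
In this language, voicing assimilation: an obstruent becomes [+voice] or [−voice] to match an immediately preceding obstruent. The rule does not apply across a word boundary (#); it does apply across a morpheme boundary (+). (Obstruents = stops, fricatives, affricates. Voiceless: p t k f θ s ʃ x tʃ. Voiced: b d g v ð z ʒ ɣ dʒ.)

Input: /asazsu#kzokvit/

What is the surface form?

[asazzu#ksokfit]

/s/ after /z/ (voiced) → [z]
/z/ after /k/ (voiceless) → [s]
/v/ after /k/ (voiceless) → [f]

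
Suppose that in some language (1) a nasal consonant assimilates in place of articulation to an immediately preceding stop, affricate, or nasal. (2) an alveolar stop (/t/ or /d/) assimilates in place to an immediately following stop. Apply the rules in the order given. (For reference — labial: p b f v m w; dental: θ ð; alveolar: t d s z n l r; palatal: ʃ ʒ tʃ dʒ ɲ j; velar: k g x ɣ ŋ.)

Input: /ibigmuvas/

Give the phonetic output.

[ibigŋuvas]

Rule 1: /m/ after /g/ (velar) → [ŋ]
After rule 1: ibigŋuvas
Rule 2: no segment meets the rule's conditions; no change.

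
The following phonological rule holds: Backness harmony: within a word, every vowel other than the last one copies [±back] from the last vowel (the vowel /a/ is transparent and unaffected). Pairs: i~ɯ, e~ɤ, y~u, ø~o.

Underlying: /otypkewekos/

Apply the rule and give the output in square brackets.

[otupkɤwɤkos]

/y/ harmonizes with /o/ ([+back]) → [u]
/e/ harmonizes with /o/ ([+back]) → [ɤ]
/e/ harmonizes with /o/ ([+back]) → [ɤ]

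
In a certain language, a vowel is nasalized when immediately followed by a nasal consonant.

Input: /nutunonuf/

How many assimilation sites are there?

2

/u/ before nasal /n/ → [ũ]
/o/ before nasal /n/ → [õ]
2 segments change.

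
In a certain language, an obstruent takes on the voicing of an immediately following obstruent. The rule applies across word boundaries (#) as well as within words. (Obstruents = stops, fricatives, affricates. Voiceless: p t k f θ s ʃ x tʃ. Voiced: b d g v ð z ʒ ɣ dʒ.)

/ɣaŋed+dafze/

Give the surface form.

[ɣaŋed+davze]

/f/ before /z/ (voiced) → [v]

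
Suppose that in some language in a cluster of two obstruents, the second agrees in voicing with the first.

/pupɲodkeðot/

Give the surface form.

[pupɲodgeðot]

/k/ after /d/ (voiced) → [g]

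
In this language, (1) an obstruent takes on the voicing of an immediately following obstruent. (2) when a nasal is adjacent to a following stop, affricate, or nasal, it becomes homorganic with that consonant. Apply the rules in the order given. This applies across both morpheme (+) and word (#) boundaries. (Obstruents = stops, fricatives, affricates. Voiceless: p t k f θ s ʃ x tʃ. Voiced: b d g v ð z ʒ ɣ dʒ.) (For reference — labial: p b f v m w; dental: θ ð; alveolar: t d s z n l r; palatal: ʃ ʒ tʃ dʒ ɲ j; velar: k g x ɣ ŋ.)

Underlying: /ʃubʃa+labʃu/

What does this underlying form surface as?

[ʃupʃa+lapʃu]

Rule 1: /b/ before /ʃ/ (voiceless) → [p]
Rule 1: /b/ before /ʃ/ (voiceless) → [p]
After rule 1: ʃupʃa+lapʃu
Rule 2: no segment meets the rule's conditions; no change.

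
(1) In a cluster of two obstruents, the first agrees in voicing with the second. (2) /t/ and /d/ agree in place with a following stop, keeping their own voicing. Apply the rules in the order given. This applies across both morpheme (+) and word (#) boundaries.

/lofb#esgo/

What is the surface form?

Rule 1: /f/ before /b/ (voiced) → [v]
Rule 1: /s/ before /g/ (voiced) → [z]
After rule 1: lovb#ezgo
Rule 2: no segment meets the rule's conditions; no change.

[lovb#ezgo]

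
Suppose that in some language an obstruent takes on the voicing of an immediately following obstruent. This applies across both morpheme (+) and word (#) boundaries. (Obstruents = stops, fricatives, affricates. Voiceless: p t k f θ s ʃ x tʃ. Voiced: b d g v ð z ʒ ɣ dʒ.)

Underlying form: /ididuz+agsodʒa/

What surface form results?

[ididuz+aksodʒa]

/g/ before /s/ (voiceless) → [k]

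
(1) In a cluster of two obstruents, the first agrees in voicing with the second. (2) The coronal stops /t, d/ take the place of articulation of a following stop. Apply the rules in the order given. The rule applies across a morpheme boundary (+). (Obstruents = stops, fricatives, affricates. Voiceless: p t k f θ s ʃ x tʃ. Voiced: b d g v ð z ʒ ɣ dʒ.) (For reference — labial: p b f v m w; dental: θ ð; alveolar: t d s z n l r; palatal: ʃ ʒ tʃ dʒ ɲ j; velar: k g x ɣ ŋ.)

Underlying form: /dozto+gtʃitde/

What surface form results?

[dosto+ktʃidde]

Rule 1: /z/ before /t/ (voiceless) → [s]
Rule 1: /g/ before /tʃ/ (voiceless) → [k]
Rule 1: /t/ before /d/ (voiced) → [d]
After rule 1: dosto+ktʃidde
Rule 2: no segment meets the rule's conditions; no change.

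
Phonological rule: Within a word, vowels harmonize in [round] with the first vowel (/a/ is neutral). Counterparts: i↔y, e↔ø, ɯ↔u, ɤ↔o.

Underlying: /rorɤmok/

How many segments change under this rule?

/ɤ/ harmonizes with /o/ ([+round]) → [o]
1 segment changes.

1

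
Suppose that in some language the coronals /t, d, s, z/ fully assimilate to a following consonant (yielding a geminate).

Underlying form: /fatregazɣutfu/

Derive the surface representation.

[farregaɣɣuffu]

/t/ before /r/ → [r] (total assimilation)
/z/ before /ɣ/ → [ɣ] (total assimilation)
/t/ before /f/ → [f] (total assimilation)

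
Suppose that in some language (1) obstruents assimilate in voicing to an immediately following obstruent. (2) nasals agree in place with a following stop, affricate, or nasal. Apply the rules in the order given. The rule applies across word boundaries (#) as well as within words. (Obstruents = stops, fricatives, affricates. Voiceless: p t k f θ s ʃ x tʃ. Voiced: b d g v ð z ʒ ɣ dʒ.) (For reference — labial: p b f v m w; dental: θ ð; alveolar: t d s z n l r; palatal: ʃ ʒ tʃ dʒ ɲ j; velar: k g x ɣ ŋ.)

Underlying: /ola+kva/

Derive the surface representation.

[ola+gva]

Rule 1: /k/ before /v/ (voiced) → [g]
After rule 1: ola+gva
Rule 2: no segment meets the rule's conditions; no change.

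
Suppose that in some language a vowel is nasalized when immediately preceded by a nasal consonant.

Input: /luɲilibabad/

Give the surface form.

/i/ after nasal /ɲ/ → [ĩ]

[luɲĩlibabad]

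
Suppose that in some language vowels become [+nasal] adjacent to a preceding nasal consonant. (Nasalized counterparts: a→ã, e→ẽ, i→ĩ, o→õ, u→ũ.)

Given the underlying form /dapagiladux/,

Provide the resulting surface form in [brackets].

[dapagiladux]

no segment meets the rule's conditions; no change.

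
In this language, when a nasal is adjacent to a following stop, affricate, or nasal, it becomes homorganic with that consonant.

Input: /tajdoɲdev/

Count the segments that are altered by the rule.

1

/ɲ/ before /d/ (alveolar) → [n]
1 segment changes.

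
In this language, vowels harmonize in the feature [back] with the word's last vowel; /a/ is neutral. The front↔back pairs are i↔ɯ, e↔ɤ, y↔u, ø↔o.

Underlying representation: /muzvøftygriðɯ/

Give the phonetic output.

[muzvoftugrɯðɯ]

/ø/ harmonizes with /ɯ/ ([+back]) → [o]
/y/ harmonizes with /ɯ/ ([+back]) → [u]
/i/ harmonizes with /ɯ/ ([+back]) → [ɯ]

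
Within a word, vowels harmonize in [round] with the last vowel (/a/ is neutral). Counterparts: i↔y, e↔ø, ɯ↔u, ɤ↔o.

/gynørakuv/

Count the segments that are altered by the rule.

No segment meets the rule's conditions.

0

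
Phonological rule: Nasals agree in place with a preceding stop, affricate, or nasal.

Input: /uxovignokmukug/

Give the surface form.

[uxovigŋokŋukug]

/n/ after /g/ (velar) → [ŋ]
/m/ after /k/ (velar) → [ŋ]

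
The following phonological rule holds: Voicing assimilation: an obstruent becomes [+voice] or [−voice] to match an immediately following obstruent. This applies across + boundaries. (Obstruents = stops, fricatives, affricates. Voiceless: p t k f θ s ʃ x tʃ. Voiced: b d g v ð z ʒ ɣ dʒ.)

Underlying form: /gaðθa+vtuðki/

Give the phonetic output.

[gaθθa+ftuθki]

/ð/ before /θ/ (voiceless) → [θ]
/v/ before /t/ (voiceless) → [f]
/ð/ before /k/ (voiceless) → [θ]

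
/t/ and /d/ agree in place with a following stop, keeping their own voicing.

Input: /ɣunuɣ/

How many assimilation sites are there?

0

No segment meets the rule's conditions.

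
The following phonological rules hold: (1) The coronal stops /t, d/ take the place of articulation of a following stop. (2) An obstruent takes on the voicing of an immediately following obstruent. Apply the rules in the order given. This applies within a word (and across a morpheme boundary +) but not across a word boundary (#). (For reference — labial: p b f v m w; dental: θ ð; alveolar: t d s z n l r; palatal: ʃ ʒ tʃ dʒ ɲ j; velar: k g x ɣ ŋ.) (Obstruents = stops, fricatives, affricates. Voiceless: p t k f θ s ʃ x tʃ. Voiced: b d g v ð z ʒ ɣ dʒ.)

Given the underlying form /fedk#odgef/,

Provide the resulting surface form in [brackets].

Rule 1: /d/ before /k/ (velar) → [g]
Rule 1: /d/ before /g/ (velar) → [g]
After rule 1: fegk#oggef
Rule 2: /g/ before /k/ (voiceless) → [k]

[fekk#oggef]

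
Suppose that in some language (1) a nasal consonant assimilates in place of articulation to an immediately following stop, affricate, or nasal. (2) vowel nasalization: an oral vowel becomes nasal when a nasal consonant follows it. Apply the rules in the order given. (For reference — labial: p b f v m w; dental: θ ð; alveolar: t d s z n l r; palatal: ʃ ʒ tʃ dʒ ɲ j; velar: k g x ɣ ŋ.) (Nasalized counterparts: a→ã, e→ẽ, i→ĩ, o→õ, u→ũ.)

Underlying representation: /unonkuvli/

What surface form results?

Rule 1: /n/ before /k/ (velar) → [ŋ]
After rule 1: unoŋkuvli
Rule 2: /u/ before nasal /n/ → [ũ]
Rule 2: /o/ before nasal /ŋ/ → [õ]

[ũnõŋkuvli]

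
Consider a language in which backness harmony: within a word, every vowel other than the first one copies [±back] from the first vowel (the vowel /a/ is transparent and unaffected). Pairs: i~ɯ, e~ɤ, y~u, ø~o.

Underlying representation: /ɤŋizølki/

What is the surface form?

[ɤŋɯzolkɯ]

/i/ harmonizes with /ɤ/ ([+back]) → [ɯ]
/ø/ harmonizes with /ɤ/ ([+back]) → [o]
/i/ harmonizes with /ɤ/ ([+back]) → [ɯ]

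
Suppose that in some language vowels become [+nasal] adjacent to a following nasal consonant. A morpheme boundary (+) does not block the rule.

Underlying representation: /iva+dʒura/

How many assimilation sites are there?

0

No segment meets the rule's conditions.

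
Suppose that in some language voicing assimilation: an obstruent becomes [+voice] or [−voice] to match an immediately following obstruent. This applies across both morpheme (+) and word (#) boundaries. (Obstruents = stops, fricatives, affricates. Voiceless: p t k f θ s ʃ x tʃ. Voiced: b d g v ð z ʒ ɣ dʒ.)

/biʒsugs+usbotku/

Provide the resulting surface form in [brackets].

[biʃsuks+uzbotku]

/ʒ/ before /s/ (voiceless) → [ʃ]
/g/ before /s/ (voiceless) → [k]
/s/ before /b/ (voiced) → [z]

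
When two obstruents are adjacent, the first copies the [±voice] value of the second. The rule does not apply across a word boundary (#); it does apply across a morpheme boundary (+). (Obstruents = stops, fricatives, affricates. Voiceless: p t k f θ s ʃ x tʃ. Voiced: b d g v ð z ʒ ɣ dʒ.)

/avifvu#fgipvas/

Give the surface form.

[avivvu#vgibvas]

/f/ before /v/ (voiced) → [v]
/f/ before /g/ (voiced) → [v]
/p/ before /v/ (voiced) → [b]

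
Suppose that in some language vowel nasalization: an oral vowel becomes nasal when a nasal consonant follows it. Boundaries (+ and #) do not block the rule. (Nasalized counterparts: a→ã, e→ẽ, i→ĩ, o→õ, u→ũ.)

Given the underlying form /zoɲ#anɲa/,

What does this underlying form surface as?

/o/ before nasal /ɲ/ → [õ]
/a/ before nasal /n/ → [ã]

[zõɲ#ãnɲa]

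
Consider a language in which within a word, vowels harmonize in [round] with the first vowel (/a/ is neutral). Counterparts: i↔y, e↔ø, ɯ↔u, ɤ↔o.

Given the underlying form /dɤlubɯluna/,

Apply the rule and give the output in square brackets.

[dɤlɯbɯlɯna]

/u/ harmonizes with /ɤ/ ([-round]) → [ɯ]
/u/ harmonizes with /ɤ/ ([-round]) → [ɯ]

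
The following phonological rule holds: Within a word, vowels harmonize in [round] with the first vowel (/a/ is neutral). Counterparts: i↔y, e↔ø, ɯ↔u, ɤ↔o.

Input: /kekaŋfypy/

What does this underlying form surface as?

[kekaŋfipi]

/y/ harmonizes with /e/ ([-round]) → [i]
/y/ harmonizes with /e/ ([-round]) → [i]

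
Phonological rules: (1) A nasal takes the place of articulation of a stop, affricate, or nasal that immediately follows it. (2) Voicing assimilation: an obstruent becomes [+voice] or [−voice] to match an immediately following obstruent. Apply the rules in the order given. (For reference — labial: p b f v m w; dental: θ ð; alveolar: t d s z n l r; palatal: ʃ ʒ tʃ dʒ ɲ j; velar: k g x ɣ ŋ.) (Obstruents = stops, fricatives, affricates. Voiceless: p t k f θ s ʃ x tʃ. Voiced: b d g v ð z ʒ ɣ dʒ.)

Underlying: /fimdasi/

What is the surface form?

Rule 1: /m/ before /d/ (alveolar) → [n]
After rule 1: findasi
Rule 2: no segment meets the rule's conditions; no change.

[findasi]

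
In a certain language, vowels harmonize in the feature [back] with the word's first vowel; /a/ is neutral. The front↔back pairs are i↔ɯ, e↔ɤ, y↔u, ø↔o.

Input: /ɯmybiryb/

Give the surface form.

[ɯmubɯrub]

/y/ harmonizes with /ɯ/ ([+back]) → [u]
/i/ harmonizes with /ɯ/ ([+back]) → [ɯ]
/y/ harmonizes with /ɯ/ ([+back]) → [u]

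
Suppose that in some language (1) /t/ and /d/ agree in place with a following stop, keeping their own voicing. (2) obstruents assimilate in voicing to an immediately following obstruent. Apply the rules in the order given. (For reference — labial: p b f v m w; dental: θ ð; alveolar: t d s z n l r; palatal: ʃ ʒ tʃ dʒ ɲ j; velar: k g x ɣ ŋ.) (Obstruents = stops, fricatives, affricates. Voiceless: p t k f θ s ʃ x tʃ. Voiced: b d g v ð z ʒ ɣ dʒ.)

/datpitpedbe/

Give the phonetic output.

Rule 1: /t/ before /p/ (labial) → [p]
Rule 1: /t/ before /p/ (labial) → [p]
Rule 1: /d/ before /b/ (labial) → [b]
After rule 1: dappippebbe
Rule 2: no segment meets the rule's conditions; no change.

[dappippebbe]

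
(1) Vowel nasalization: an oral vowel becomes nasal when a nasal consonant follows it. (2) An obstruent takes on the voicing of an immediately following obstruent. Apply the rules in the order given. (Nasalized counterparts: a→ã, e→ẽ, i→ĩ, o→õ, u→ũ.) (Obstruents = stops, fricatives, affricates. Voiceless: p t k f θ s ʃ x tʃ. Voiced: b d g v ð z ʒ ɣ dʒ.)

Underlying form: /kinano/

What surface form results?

[kĩnãno]

Rule 1: /i/ before nasal /n/ → [ĩ]
Rule 1: /a/ before nasal /n/ → [ã]
After rule 1: kĩnãno
Rule 2: no segment meets the rule's conditions; no change.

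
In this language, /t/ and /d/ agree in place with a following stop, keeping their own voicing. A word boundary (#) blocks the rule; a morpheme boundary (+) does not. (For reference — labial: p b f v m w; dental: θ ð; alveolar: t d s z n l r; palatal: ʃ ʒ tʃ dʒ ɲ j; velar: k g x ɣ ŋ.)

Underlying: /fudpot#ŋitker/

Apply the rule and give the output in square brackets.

[fubpot#ŋikker]

/d/ before /p/ (labial) → [b]
/t/ before /k/ (velar) → [k]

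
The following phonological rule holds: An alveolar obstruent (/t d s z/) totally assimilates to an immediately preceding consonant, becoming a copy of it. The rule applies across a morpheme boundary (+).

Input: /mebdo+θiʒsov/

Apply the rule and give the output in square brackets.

[mebbo+θiʒʒov]

/d/ after /b/ → [b] (total assimilation)
/s/ after /ʒ/ → [ʒ] (total assimilation)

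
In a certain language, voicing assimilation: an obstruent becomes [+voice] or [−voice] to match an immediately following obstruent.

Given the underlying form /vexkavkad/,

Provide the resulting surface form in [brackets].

[vexkafkad]

/v/ before /k/ (voiceless) → [f]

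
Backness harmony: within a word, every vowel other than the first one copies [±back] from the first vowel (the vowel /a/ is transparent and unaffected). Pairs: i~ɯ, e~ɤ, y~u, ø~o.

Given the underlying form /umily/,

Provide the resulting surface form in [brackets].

[umɯlu]

/i/ harmonizes with /u/ ([+back]) → [ɯ]
/y/ harmonizes with /u/ ([+back]) → [u]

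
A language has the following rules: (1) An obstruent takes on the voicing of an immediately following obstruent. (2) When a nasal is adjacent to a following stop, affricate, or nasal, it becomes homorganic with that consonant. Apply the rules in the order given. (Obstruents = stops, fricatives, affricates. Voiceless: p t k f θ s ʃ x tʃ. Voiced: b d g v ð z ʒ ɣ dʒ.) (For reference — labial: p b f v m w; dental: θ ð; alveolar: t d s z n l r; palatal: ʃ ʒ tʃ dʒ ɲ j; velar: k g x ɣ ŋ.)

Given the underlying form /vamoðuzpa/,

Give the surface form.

Rule 1: /z/ before /p/ (voiceless) → [s]
After rule 1: vamoðuspa
Rule 2: no segment meets the rule's conditions; no change.

[vamoðuspa]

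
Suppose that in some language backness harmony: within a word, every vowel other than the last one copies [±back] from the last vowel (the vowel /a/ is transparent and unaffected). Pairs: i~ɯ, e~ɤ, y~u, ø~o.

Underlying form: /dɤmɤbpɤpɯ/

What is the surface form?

[dɤmɤbpɤpɯ]

no segment meets the rule's conditions; no change.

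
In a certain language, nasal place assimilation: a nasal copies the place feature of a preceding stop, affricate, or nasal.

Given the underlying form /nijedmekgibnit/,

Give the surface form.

/m/ after /d/ (alveolar) → [n]
/n/ after /b/ (labial) → [m]

[nijednekgibmit]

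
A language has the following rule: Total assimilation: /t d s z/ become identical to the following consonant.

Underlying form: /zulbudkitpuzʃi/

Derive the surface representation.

/d/ before /k/ → [k] (total assimilation)
/t/ before /p/ → [p] (total assimilation)
/z/ before /ʃ/ → [ʃ] (total assimilation)

[zulbukkippuʃʃi]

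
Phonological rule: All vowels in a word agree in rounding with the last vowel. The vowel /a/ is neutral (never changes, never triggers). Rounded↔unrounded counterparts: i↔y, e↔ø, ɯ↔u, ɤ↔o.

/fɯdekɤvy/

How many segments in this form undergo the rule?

3

/ɯ/ harmonizes with /y/ ([+round]) → [u]
/e/ harmonizes with /y/ ([+round]) → [ø]
/ɤ/ harmonizes with /y/ ([+round]) → [o]
3 segments change.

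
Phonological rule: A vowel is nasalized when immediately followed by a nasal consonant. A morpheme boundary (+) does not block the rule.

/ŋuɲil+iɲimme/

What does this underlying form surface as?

/u/ before nasal /ɲ/ → [ũ]
/i/ before nasal /ɲ/ → [ĩ]
/i/ before nasal /m/ → [ĩ]

[ŋũɲil+ĩɲĩmme]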